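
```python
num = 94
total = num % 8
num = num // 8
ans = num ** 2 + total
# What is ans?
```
Trace:
  num=94
  num=94, total=6
  num=11, total=6
  num=11, total=6, ans=127

Final answer: 127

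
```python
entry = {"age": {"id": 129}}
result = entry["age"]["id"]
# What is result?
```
Trace:
  entry={'age': {'id': 129}}
  entry={'age': {'id': 129}}, result=129

Final answer: 129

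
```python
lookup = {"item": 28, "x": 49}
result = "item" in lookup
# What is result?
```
Trace:
  lookup={'item': 28, 'x': 49}
  lookup={'item': 28, 'x': 49}, result=True

Final answer: True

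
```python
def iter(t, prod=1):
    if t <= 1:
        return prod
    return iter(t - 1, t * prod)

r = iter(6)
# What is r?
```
Call trace:
iter(t=6, prod=1)
  iter(t=5, prod=6)
    iter(t=4, prod=30)
      iter(t=3, prod=120)
        iter(t=2, prod=360)
          iter(t=1, prod=720)
          -> return 720
        -> return 720
      -> return 720
    -> return 720
  -> return 720
-> return 720

Final answer: 720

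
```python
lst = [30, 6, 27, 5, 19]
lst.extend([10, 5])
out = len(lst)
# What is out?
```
Trace:
  lst=[30, 6, 27, 5, 19]
  lst=[30, 6, 27, 5, 19, 10, 5]
  lst=[30, 6, 27, 5, 19, 10, 5], out=7

Final answer: 7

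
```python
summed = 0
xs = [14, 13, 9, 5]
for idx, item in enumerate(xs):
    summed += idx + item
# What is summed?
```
Trace:
  summed=0
  summed=14, idx=0, item=14
  summed=28, idx=1, item=13
  summed=39, idx=2, item=9
  summed=47, idx=3, item=5

Final answer: 47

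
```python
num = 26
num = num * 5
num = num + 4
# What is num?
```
Trace:
  num=26
  num=130
  num=134

Final answer: 134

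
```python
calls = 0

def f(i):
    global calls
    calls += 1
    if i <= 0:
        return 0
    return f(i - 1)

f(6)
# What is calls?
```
Call trace:
f(i=6)
  f(i=5)
    f(i=4)
      f(i=3)
        f(i=2)
          f(i=1)
            f(i=0)
            -> return 0
          -> return 0
        -> return 0
      -> return 0
    -> return 0
  -> return 0
-> return 0

calls is incremented once per call. f is entered once for each i = 6, 5, 4, 3, 2, 1, 0 (the i <= 0 call returns without recursing), i.e. 6 + 1 calls.
calls = 7

Final answer: 7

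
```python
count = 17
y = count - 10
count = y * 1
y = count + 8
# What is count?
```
Trace:
  count=17
  count=17, y=7
  count=7, y=7
  count=7, y=15

Final answer: 7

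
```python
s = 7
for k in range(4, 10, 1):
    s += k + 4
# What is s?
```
Trace:
  s=7
  s=15, k=4
  s=24, k=5
  s=34, k=6
  s=45, k=7
  s=57, k=8
  s=70, k=9

Final answer: 70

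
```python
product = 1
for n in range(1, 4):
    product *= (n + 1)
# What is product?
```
Trace:
  product=1
  product=2, n=1
  product=6, n=2
  product=24, n=3

Final answer: 24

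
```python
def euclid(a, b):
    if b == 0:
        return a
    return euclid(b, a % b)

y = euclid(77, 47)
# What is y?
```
Call trace:
euclid(a=77, b=47)
  euclid(a=47, b=30)
    euclid(a=30, b=17)
      euclid(a=17, b=13)
        euclid(a=13, b=4)
          euclid(a=4, b=1)
            euclid(a=1, b=0)
            -> return 1
          -> return 1
        -> return 1
      -> return 1
    -> return 1
  -> return 1
-> return 1

Final answer: 1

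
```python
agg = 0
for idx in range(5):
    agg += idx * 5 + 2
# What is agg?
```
Trace:
  agg=0
  agg=2, idx=0
  agg=9, idx=1
  agg=21, idx=2
  agg=38, idx=3
  agg=60, idx=4

Final answer: 60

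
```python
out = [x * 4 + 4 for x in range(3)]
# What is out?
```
Trace:
  x=0
  x=1
  x=2
  out=[4, 8, 12]

Final answer: [4, 8, 12]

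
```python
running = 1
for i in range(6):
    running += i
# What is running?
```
Trace:
  running=1
  running=1, i=0
  running=2, i=1
  running=4, i=2
  running=7, i=3
  running=11, i=4
  running=16, i=5

Final answer: 16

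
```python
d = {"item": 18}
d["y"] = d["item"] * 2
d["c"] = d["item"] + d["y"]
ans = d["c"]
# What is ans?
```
Trace:
  d={'item': 18}
  d={'item': 18, 'y': 36}
  d={'item': 18, 'y': 36, 'c': 54}
  d={'item': 18, 'y': 36, 'c': 54}, ans=54

Final answer: 54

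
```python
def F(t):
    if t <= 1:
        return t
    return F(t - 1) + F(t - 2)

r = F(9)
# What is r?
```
Call trace (a repeated sub-call is expanded the first time; later identical calls just restate its return value):
F(t=9)
  F(t=8)
    F(t=7)
      F(t=6)
        F(t=5)
          F(t=4)
            F(t=3)
              F(t=2)
                F(t=1)
                -> return 1
                F(t=0)
                -> return 0
              -> return 1
              F(t=1)
              -> return 1
            -> return 2
            F(t=2) -> return 1  (same call as traced above)
          -> return 3
          F(t=3) -> return 2  (same call as traced above)
        -> return 5
        F(t=4) -> return 3  (same call as traced above)
      -> return 8
      F(t=5) -> return 5  (same call as traced above)
    -> return 13
    F(t=6) -> return 8  (same call as traced above)
  -> return 21
  F(t=7) -> return 13  (same call as traced above)
-> return 34

Final answer: 34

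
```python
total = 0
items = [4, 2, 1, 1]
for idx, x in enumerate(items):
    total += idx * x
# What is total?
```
Trace:
  total=0
  total=0, idx=0, x=4
  total=2, idx=1, x=2
  total=4, idx=2, x=1
  total=7, idx=3, x=1

Final answer: 7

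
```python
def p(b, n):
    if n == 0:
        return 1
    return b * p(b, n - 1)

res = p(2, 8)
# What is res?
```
Call trace:
p(b=2, n=8)
  p(b=2, n=7)
    p(b=2, n=6)
      p(b=2, n=5)
        p(b=2, n=4)
          p(b=2, n=3)
            p(b=2, n=2)
              p(b=2, n=1)
                p(b=2, n=0)
                -> return 1
              -> return 2
            -> return 4
          -> return 8
        -> return 16
      -> return 32
    -> return 64
  -> return 128
-> return 256

Final answer: 256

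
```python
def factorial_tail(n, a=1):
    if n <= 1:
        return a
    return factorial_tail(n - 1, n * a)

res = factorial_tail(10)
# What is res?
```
Call trace:
factorial_tail(n=10, a=1)
  factorial_tail(n=9, a=10)
    factorial_tail(n=8, a=90)
      factorial_tail(n=7, a=720)
        factorial_tail(n=6, a=5040)
          factorial_tail(n=5, a=30240)
            factorial_tail(n=4, a=151200)
              factorial_tail(n=3, a=604800)
                factorial_tail(n=2, a=1814400)
                  factorial_tail(n=1, a=3628800)
                  -> return 3628800
                -> return 3628800
              -> return 3628800
            -> return 3628800
          -> return 3628800
        -> return 3628800
      -> return 3628800
    -> return 3628800
  -> return 3628800
-> return 3628800

Final answer: 3628800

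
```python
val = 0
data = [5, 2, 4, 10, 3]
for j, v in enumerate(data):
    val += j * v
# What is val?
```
Trace:
  val=0
  val=0, j=0, v=5
  val=2, j=1, v=2
  val=10, j=2, v=4
  val=40, j=3, v=10
  val=52, j=4, v=3

Final answer: 52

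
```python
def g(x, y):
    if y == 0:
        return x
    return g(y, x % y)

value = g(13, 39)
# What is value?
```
Call trace:
g(x=13, y=39)
  g(x=39, y=13)
    g(x=13, y=0)
    -> return 13
  -> return 13
-> return 13

Final answer: 13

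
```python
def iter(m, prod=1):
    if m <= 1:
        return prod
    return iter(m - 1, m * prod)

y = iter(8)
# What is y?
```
Call trace:
iter(m=8, prod=1)
  iter(m=7, prod=8)
    iter(m=6, prod=56)
      iter(m=5, prod=336)
        iter(m=4, prod=1680)
          iter(m=3, prod=6720)
            iter(m=2, prod=20160)
              iter(m=1, prod=40320)
              -> return 40320
            -> return 40320
          -> return 40320
        -> return 40320
      -> return 40320
    -> return 40320
  -> return 40320
-> return 40320

Final answer: 40320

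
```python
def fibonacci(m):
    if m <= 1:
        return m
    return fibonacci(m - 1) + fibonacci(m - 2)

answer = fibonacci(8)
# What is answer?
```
Call trace (a repeated sub-call is expanded the first time; later identical calls just restate its return value):
fibonacci(m=8)
  fibonacci(m=7)
    fibonacci(m=6)
      fibonacci(m=5)
        fibonacci(m=4)
          fibonacci(m=3)
            fibonacci(m=2)
              fibonacci(m=1)
              -> return 1
              fibonacci(m=0)
              -> return 0
            -> return 1
            fibonacci(m=1)
            -> return 1
          -> return 2
          fibonacci(m=2) -> return 1  (same call as traced above)
        -> return 3
        fibonacci(m=3) -> return 2  (same call as traced above)
      -> return 5
      fibonacci(m=4) -> return 3  (same call as traced above)
    -> return 8
    fibonacci(m=5) -> return 5  (same call as traced above)
  -> return 13
  fibonacci(m=6) -> return 8  (same call as traced above)
-> return 21

Final answer: 21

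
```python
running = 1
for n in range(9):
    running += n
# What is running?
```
Trace:
  running=1
  running=1, n=0
  running=2, n=1
  running=4, n=2
  running=7, n=3
  running=11, n=4
  running=16, n=5
  running=22, n=6
  running=29, n=7
  running=37, n=8

Final answer: 37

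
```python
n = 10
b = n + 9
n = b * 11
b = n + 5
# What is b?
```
Trace:
  n=10
  n=10, b=19
  n=209, b=19
  n=209, b=214

Final answer: 214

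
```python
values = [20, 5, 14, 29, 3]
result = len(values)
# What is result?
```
Trace:
  values=[20, 5, 14, 29, 3]
  values=[20, 5, 14, 29, 3], result=5

Final answer: 5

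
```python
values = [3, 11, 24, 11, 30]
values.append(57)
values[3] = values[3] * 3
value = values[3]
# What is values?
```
Trace:
  values=[3, 11, 24, 11, 30]
  values=[3, 11, 24, 11, 30, 57]
  values=[3, 11, 24, 33, 30, 57]
  values=[3, 11, 24, 33, 30, 57], value=33

Final answer: [3, 11, 24, 33, 30, 57]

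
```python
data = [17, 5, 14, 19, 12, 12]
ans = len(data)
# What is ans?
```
Trace:
  data=[17, 5, 14, 19, 12, 12]
  data=[17, 5, 14, 19, 12, 12], ans=6

Final answer: 6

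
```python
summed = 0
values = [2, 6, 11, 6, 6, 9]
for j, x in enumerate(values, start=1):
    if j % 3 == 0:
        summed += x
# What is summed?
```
Trace:
  summed=0
  summed=0, j=1, x=2
  summed=0, j=2, x=6
  summed=11, j=3, x=11
  summed=11, j=4, x=6
  summed=11, j=5, x=6
  summed=20, j=6, x=9

Final answer: 20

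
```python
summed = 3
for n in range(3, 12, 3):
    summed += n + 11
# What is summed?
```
Trace:
  summed=3
  summed=17, n=3
  summed=34, n=6
  summed=54, n=9

Final answer: 54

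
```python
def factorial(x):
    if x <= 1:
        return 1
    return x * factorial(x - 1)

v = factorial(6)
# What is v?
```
Call trace:
factorial(x=6)
  factorial(x=5)
    factorial(x=4)
      factorial(x=3)
        factorial(x=2)
          factorial(x=1)
          -> return 1
        -> return 2
      -> return 6
    -> return 24
  -> return 120
-> return 720

Final answer: 720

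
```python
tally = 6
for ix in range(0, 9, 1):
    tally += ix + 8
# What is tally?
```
Trace:
  tally=6
  tally=14, ix=0
  tally=23, ix=1
  tally=33, ix=2
  tally=44, ix=3
  tally=56, ix=4
  tally=69, ix=5
  tally=83, ix=6
  tally=98, ix=7
  tally=114, ix=8

Final answer: 114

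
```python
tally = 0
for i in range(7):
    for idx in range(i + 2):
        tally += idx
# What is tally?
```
Trace:
  tally=0
  tally=0, i=0, idx=0
  tally=1, i=0, idx=1
  tally=1, i=1, idx=0
  tally=2, i=1, idx=1
  tally=4, i=1, idx=2
  tally=4, i=2, idx=0
  tally=5, i=2, idx=1
  tally=7, i=2, idx=2
  tally=10, i=2, idx=3
  tally=10, i=3, idx=0
  tally=11, i=3, idx=1
  tally=13, i=3, idx=2
  tally=16, i=3, idx=3
  tally=20, i=3, idx=4
  tally=20, i=4, idx=0
  tally=21, i=4, idx=1
  tally=23, i=4, idx=2
  tally=26, i=4, idx=3
  tally=30, i=4, idx=4
  tally=35, i=4, idx=5
  tally=35, i=5, idx=0
  tally=36, i=5, idx=1
  tally=38, i=5, idx=2
  tally=41, i=5, idx=3
  tally=45, i=5, idx=4
  tally=50, i=5, idx=5
  tally=56, i=5, idx=6
  tally=56, i=6, idx=0
  tally=57, i=6, idx=1
  tally=59, i=6, idx=2
  tally=62, i=6, idx=3
  tally=66, i=6, idx=4
  tally=71, i=6, idx=5
  tally=77, i=6, idx=6
  tally=84, i=6, idx=7

Final answer: 84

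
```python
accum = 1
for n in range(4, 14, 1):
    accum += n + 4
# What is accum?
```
Trace:
  accum=1
  accum=9, n=4
  accum=18, n=5
  accum=28, n=6
  accum=39, n=7
  accum=51, n=8
  accum=64, n=9
  accum=78, n=10
  accum=93, n=11
  accum=109, n=12
  accum=126, n=13

Final answer: 126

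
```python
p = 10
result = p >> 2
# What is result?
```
Trace:
  p=10
  p=10, result=2

Final answer: 2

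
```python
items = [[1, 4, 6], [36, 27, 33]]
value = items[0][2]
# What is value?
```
Trace:
  items=[[1, 4, 6], [36, 27, 33]]
  items=[[1, 4, 6], [36, 27, 33]], value=6

Final answer: 6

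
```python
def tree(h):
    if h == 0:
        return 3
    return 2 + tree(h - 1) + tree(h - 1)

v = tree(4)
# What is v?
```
Call trace (a repeated sub-call is expanded the first time; later identical calls just restate its return value):
tree(h=4)
  tree(h=3)
    tree(h=2)
      tree(h=1)
        tree(h=0)
        -> return 3
        tree(h=0)
        -> return 3
      -> return 8
      tree(h=1) -> return 8  (same call as traced above)
    -> return 18
    tree(h=2) -> return 18  (same call as traced above)
  -> return 38
  tree(h=3) -> return 38  (same call as traced above)
-> return 78

Final answer: 78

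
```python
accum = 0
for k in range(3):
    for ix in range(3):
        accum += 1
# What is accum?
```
Trace:
  accum=0
  accum=1, k=0, ix=0
  accum=2, k=0, ix=1
  accum=3, k=0, ix=2
  accum=4, k=1, ix=0
  accum=5, k=1, ix=1
  accum=6, k=1, ix=2
  accum=7, k=2, ix=0
  accum=8, k=2, ix=1
  accum=9, k=2, ix=2

Final answer: 9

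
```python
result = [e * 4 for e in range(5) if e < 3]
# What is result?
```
Trace:
  e=0
  e=1
  e=2
  e=3
  e=4
  result=[0, 4, 8]

Final answer: [0, 4, 8]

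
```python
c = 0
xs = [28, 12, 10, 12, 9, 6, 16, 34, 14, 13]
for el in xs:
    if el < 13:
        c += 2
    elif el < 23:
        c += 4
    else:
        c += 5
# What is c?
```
Trace:
  c=0
  c=5, el=28
  c=7, el=12
  c=9, el=10
  c=11, el=12
  c=13, el=9
  c=15, el=6
  c=19, el=16
  c=24, el=34
  c=28, el=14
  c=32, el=13

Final answer: 32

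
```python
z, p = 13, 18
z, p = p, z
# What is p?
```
Trace:
  z=13, p=18
  z=18, p=13

Final answer: 13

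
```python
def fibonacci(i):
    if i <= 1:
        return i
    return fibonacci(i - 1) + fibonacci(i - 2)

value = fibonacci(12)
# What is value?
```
Call trace (a repeated sub-call is expanded the first time; later identical calls just restate its return value):
fibonacci(i=12)
  fibonacci(i=11)
    fibonacci(i=10)
      fibonacci(i=9)
        fibonacci(i=8)
          fibonacci(i=7)
            fibonacci(i=6)
              fibonacci(i=5)
                fibonacci(i=4)
                  fibonacci(i=3)
                    fibonacci(i=2)
                      fibonacci(i=1)
                      -> return 1
                      fibonacci(i=0)
                      -> return 0
                    -> return 1
                    fibonacci(i=1)
                    -> return 1
                  -> return 2
                  fibonacci(i=2) -> return 1  (same call as traced above)
                -> return 3
                fibonacci(i=3) -> return 2  (same call as traced above)
              -> return 5
              fibonacci(i=4) -> return 3  (same call as traced above)
            -> return 8
            fibonacci(i=5) -> return 5  (same call as traced above)
          -> return 13
          fibonacci(i=6) -> return 8  (same call as traced above)
        -> return 21
        fibonacci(i=7) -> return 13  (same call as traced above)
      -> return 34
      fibonacci(i=8) -> return 21  (same call as traced above)
    -> return 55
    fibonacci(i=9) -> return 34  (same call as traced above)
  -> return 89
  fibonacci(i=10) -> return 55  (same call as traced above)
-> return 144

Final answer: 144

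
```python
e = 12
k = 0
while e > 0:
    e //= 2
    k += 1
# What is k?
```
Trace:
  e=12
  e=12, k=0
  e=6, k=1
  e=3, k=2
  e=1, k=3
  e=0, k=4

Final answer: 4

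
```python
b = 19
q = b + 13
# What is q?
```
Trace:
  b=19
  b=19, q=32

Final answer: 32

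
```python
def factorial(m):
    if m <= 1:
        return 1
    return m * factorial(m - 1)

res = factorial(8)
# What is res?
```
Call trace:
factorial(m=8)
  factorial(m=7)
    factorial(m=6)
      factorial(m=5)
        factorial(m=4)
          factorial(m=3)
            factorial(m=2)
              factorial(m=1)
              -> return 1
            -> return 2
          -> return 6
        -> return 24
      -> return 120
    -> return 720
  -> return 5040
-> return 40320

Final answer: 40320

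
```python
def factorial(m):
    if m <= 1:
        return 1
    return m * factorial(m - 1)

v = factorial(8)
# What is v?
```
Call trace:
factorial(m=8)
  factorial(m=7)
    factorial(m=6)
      factorial(m=5)
        factorial(m=4)
          factorial(m=3)
            factorial(m=2)
              factorial(m=1)
              -> return 1
            -> return 2
          -> return 6
        -> return 24
      -> return 120
    -> return 720
  -> return 5040
-> return 40320

Final answer: 40320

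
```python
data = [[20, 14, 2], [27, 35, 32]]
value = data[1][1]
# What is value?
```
Trace:
  data=[[20, 14, 2], [27, 35, 32]]
  data=[[20, 14, 2], [27, 35, 32]], value=35

Final answer: 35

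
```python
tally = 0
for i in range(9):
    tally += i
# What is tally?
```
Trace:
  tally=0
  tally=0, i=0
  tally=1, i=1
  tally=3, i=2
  tally=6, i=3
  tally=10, i=4
  tally=15, i=5
  tally=21, i=6
  tally=28, i=7
  tally=36, i=8

Final answer: 36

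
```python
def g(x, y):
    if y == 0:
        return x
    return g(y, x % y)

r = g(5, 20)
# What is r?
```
Call trace:
g(x=5, y=20)
  g(x=20, y=5)
    g(x=5, y=0)
    -> return 5
  -> return 5
-> return 5

Final answer: 5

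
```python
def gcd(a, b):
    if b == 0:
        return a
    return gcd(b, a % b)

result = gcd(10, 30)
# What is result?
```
Call trace:
gcd(a=10, b=30)
  gcd(a=30, b=10)
    gcd(a=10, b=0)
    -> return 10
  -> return 10
-> return 10

Final answer: 10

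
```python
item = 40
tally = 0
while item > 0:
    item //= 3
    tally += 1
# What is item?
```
Trace:
  item=40
  item=40, tally=0
  item=13, tally=1
  item=4, tally=2
  item=1, tally=3
  item=0, tally=4

Final answer: 0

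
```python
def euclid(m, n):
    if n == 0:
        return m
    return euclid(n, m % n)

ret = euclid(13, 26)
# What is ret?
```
Call trace:
euclid(m=13, n=26)
  euclid(m=26, n=13)
    euclid(m=13, n=0)
    -> return 13
  -> return 13
-> return 13

Final answer: 13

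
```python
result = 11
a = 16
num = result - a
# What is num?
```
Trace:
  result=11
  result=11, a=16
  result=11, a=16, num=-5

Final answer: -5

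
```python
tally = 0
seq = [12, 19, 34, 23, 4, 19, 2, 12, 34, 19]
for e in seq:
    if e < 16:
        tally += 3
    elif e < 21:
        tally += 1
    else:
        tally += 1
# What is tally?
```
Trace:
  tally=0
  tally=3, e=12
  tally=4, e=19
  tally=5, e=34
  tally=6, e=23
  tally=9, e=4
  tally=10, e=19
  tally=13, e=2
  tally=16, e=12
  tally=17, e=34
  tally=18, e=19

Final answer: 18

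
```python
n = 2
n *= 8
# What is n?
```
Trace:
  n=2
  n=16

Final answer: 16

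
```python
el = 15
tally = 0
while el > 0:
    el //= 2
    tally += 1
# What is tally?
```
Trace:
  el=15
  el=15, tally=0
  el=7, tally=1
  el=3, tally=2
  el=1, tally=3
  el=0, tally=4

Final answer: 4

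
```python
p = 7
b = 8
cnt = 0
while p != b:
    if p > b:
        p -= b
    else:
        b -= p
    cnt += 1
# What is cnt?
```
Trace:
  p=7
  p=7, b=8
  p=7, b=8, cnt=0
  p=7, b=1, cnt=1
  p=6, b=1, cnt=2
  p=5, b=1, cnt=3
  p=4, b=1, cnt=4
  p=3, b=1, cnt=5
  p=2, b=1, cnt=6
  p=1, b=1, cnt=7

Final answer: 7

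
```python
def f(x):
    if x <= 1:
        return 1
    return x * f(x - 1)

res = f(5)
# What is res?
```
Call trace:
f(x=5)
  f(x=4)
    f(x=3)
      f(x=2)
        f(x=1)
        -> return 1
      -> return 2
    -> return 6
  -> return 24
-> return 120

Final answer: 120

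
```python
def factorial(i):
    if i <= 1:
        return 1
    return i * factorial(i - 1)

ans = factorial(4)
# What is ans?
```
Call trace:
factorial(i=4)
  factorial(i=3)
    factorial(i=2)
      factorial(i=1)
      -> return 1
    -> return 2
  -> return 6
-> return 24

Final answer: 24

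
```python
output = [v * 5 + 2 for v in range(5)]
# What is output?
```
Trace:
  v=0
  v=1
  v=2
  v=3
  v=4
  output=[2, 7, 12, 17, 22]

Final answer: [2, 7, 12, 17, 22]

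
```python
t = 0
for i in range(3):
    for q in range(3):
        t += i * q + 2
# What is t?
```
Trace:
  t=0
  t=2, i=0, q=0
  t=4, i=0, q=1
  t=6, i=0, q=2
  t=8, i=1, q=0
  t=11, i=1, q=1
  t=15, i=1, q=2
  t=17, i=2, q=0
  t=21, i=2, q=1
  t=27, i=2, q=2

Final answer: 27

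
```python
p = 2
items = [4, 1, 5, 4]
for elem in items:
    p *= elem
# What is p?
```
Trace:
  p=2
  p=8, elem=4
  p=8, elem=1
  p=40, elem=5
  p=160, elem=4

Final answer: 160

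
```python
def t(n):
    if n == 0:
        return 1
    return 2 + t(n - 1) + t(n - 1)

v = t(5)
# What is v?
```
Call trace (a repeated sub-call is expanded the first time; later identical calls just restate its return value):
t(n=5)
  t(n=4)
    t(n=3)
      t(n=2)
        t(n=1)
          t(n=0)
          -> return 1
          t(n=0)
          -> return 1
        -> return 4
        t(n=1) -> return 4  (same call as traced above)
      -> return 10
      t(n=2) -> return 10  (same call as traced above)
    -> return 22
    t(n=3) -> return 22  (same call as traced above)
  -> return 46
  t(n=4) -> return 46  (same call as traced above)
-> return 94

Final answer: 94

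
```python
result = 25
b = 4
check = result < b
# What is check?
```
Trace:
  result=25
  result=25, b=4
  result=25, b=4, check=False

Final answer: False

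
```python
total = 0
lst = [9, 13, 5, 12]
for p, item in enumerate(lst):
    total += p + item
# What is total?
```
Trace:
  total=0
  total=9, p=0, item=9
  total=23, p=1, item=13
  total=30, p=2, item=5
  total=45, p=3, item=12

Final answer: 45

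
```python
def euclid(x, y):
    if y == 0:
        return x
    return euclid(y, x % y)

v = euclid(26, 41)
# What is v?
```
Call trace:
euclid(x=26, y=41)
  euclid(x=41, y=26)
    euclid(x=26, y=15)
      euclid(x=15, y=11)
        euclid(x=11, y=4)
          euclid(x=4, y=3)
            euclid(x=3, y=1)
              euclid(x=1, y=0)
              -> return 1
            -> return 1
          -> return 1
        -> return 1
      -> return 1
    -> return 1
  -> return 1
-> return 1

Final answer: 1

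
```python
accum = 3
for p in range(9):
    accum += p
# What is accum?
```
Trace:
  accum=3
  accum=3, p=0
  accum=4, p=1
  accum=6, p=2
  accum=9, p=3
  accum=13, p=4
  accum=18, p=5
  accum=24, p=6
  accum=31, p=7
  accum=39, p=8

Final answer: 39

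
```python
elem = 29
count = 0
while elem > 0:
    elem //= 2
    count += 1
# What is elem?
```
Trace:
  elem=29
  elem=29, count=0
  elem=14, count=1
  elem=7, count=2
  elem=3, count=3
  elem=1, count=4
  elem=0, count=5

Final answer: 0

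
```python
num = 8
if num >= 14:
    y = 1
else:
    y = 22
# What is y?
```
Trace:
  num=8
  num=8, y=22

Final answer: 22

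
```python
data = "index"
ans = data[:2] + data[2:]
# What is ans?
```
Trace:
  data='index'
  data='index', ans='index'

Final answer: 'index'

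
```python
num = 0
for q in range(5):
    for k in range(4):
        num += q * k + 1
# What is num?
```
Trace:
  num=0
  num=1, q=0, k=0
  num=2, q=0, k=1
  num=3, q=0, k=2
  num=4, q=0, k=3
  num=5, q=1, k=0
  num=7, q=1, k=1
  num=10, q=1, k=2
  num=14, q=1, k=3
  num=15, q=2, k=0
  num=18, q=2, k=1
  num=23, q=2, k=2
  num=30, q=2, k=3
  num=31, q=3, k=0
  num=35, q=3, k=1
  num=42, q=3, k=2
  num=52, q=3, k=3
  num=53, q=4, k=0
  num=58, q=4, k=1
  num=67, q=4, k=2
  num=80, q=4, k=3

Final answer: 80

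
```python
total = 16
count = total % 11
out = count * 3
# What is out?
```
Trace:
  total=16
  total=16, count=5
  total=16, count=5, out=15

Final answer: 15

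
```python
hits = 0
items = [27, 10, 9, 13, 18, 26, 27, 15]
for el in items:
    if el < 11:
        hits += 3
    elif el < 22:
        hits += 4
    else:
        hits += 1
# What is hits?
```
Trace:
  hits=0
  hits=1, el=27
  hits=4, el=10
  hits=7, el=9
  hits=11, el=13
  hits=15, el=18
  hits=16, el=26
  hits=17, el=27
  hits=21, el=15

Final answer: 21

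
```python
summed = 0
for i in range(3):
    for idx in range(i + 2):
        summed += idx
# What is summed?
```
Trace:
  summed=0
  summed=0, i=0, idx=0
  summed=1, i=0, idx=1
  summed=1, i=1, idx=0
  summed=2, i=1, idx=1
  summed=4, i=1, idx=2
  summed=4, i=2, idx=0
  summed=5, i=2, idx=1
  summed=7, i=2, idx=2
  summed=10, i=2, idx=3

Final answer: 10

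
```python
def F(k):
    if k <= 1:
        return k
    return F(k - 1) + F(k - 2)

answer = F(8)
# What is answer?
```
Call trace (a repeated sub-call is expanded the first time; later identical calls just restate its return value):
F(k=8)
  F(k=7)
    F(k=6)
      F(k=5)
        F(k=4)
          F(k=3)
            F(k=2)
              F(k=1)
              -> return 1
              F(k=0)
              -> return 0
            -> return 1
            F(k=1)
            -> return 1
          -> return 2
          F(k=2) -> return 1  (same call as traced above)
        -> return 3
        F(k=3) -> return 2  (same call as traced above)
      -> return 5
      F(k=4) -> return 3  (same call as traced above)
    -> return 8
    F(k=5) -> return 5  (same call as traced above)
  -> return 13
  F(k=6) -> return 8  (same call as traced above)
-> return 21

Final answer: 21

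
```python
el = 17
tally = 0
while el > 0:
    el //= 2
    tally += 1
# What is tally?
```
Trace:
  el=17
  el=17, tally=0
  el=8, tally=1
  el=4, tally=2
  el=2, tally=3
  el=1, tally=4
  el=0, tally=5

Final answer: 5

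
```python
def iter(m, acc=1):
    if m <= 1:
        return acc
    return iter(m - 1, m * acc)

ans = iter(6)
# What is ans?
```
Call trace:
iter(m=6, acc=1)
  iter(m=5, acc=6)
    iter(m=4, acc=30)
      iter(m=3, acc=120)
        iter(m=2, acc=360)
          iter(m=1, acc=720)
          -> return 720
        -> return 720
      -> return 720
    -> return 720
  -> return 720
-> return 720

Final answer: 720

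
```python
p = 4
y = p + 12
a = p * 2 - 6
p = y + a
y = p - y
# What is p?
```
Trace:
  p=4
  p=4, y=16
  p=4, y=16, a=2
  p=18, y=16, a=2
  p=18, y=2, a=2

Final answer: 18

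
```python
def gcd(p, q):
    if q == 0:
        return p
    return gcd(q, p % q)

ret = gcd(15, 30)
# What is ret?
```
Call trace:
gcd(p=15, q=30)
  gcd(p=30, q=15)
    gcd(p=15, q=0)
    -> return 15
  -> return 15
-> return 15

Final answer: 15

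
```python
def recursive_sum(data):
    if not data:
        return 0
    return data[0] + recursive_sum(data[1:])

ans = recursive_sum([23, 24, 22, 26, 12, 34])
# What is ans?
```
Call trace:
recursive_sum(data=[23, 24, 22, 26, 12, 34])
  recursive_sum(data=[24, 22, 26, 12, 34])
    recursive_sum(data=[22, 26, 12, 34])
      recursive_sum(data=[26, 12, 34])
        recursive_sum(data=[12, 34])
          recursive_sum(data=[34])
            recursive_sum(data=[])
            -> return 0
          -> return 34
        -> return 46
      -> return 72
    -> return 94
  -> return 118
-> return 141

Final answer: 141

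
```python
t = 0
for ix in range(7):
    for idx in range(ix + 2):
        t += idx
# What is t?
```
Trace:
  t=0
  t=0, ix=0, idx=0
  t=1, ix=0, idx=1
  t=1, ix=1, idx=0
  t=2, ix=1, idx=1
  t=4, ix=1, idx=2
  t=4, ix=2, idx=0
  t=5, ix=2, idx=1
  t=7, ix=2, idx=2
  t=10, ix=2, idx=3
  t=10, ix=3, idx=0
  t=11, ix=3, idx=1
  t=13, ix=3, idx=2
  t=16, ix=3, idx=3
  t=20, ix=3, idx=4
  t=20, ix=4, idx=0
  t=21, ix=4, idx=1
  t=23, ix=4, idx=2
  t=26, ix=4, idx=3
  t=30, ix=4, idx=4
  t=35, ix=4, idx=5
  t=35, ix=5, idx=0
  t=36, ix=5, idx=1
  t=38, ix=5, idx=2
  t=41, ix=5, idx=3
  t=45, ix=5, idx=4
  t=50, ix=5, idx=5
  t=56, ix=5, idx=6
  t=56, ix=6, idx=0
  t=57, ix=6, idx=1
  t=59, ix=6, idx=2
  t=62, ix=6, idx=3
  t=66, ix=6, idx=4
  t=71, ix=6, idx=5
  t=77, ix=6, idx=6
  t=84, ix=6, idx=7

Final answer: 84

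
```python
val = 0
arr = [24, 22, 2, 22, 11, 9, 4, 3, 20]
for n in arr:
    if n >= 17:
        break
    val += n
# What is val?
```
Trace:
  val=0
  val=0, n=24

Final answer: 0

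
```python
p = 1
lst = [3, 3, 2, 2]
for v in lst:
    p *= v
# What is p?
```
Trace:
  p=1
  p=3, v=3
  p=9, v=3
  p=18, v=2
  p=36, v=2

Final answer: 36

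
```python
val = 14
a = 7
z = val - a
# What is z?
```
Trace:
  val=14
  val=14, a=7
  val=14, a=7, z=7

Final answer: 7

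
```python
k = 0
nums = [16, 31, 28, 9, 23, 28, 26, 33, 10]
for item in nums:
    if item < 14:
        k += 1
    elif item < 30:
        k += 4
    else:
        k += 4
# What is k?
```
Trace:
  k=0
  k=4, item=16
  k=8, item=31
  k=12, item=28
  k=13, item=9
  k=17, item=23
  k=21, item=28
  k=25, item=26
  k=29, item=33
  k=30, item=10

Final answer: 30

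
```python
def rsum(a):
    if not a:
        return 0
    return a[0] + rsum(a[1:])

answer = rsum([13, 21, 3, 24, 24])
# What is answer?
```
Call trace:
rsum(a=[13, 21, 3, 24, 24])
  rsum(a=[21, 3, 24, 24])
    rsum(a=[3, 24, 24])
      rsum(a=[24, 24])
        rsum(a=[24])
          rsum(a=[])
          -> return 0
        -> return 24
      -> return 48
    -> return 51
  -> return 72
-> return 85

Final answer: 85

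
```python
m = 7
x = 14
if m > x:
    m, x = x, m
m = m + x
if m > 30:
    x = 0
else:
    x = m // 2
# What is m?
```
Trace:
  m=7
  m=7, x=14
  m=7, x=14
  m=21, x=14
  m=21, x=10

Final answer: 21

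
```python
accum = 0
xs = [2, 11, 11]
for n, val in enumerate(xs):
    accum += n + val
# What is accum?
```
Trace:
  accum=0
  accum=2, n=0, val=2
  accum=14, n=1, val=11
  accum=27, n=2, val=11

Final answer: 27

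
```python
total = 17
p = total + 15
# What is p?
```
Trace:
  total=17
  total=17, p=32

Final answer: 32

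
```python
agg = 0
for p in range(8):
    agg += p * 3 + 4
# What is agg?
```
Trace:
  agg=0
  agg=4, p=0
  agg=11, p=1
  agg=21, p=2
  agg=34, p=3
  agg=50, p=4
  agg=69, p=5
  agg=91, p=6
  agg=116, p=7

Final answer: 116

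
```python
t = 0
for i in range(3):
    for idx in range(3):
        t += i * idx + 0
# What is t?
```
Trace:
  t=0
  t=0, i=0, idx=0
  t=0, i=0, idx=1
  t=0, i=0, idx=2
  t=0, i=1, idx=0
  t=1, i=1, idx=1
  t=3, i=1, idx=2
  t=3, i=2, idx=0
  t=5, i=2, idx=1
  t=9, i=2, idx=2

Final answer: 9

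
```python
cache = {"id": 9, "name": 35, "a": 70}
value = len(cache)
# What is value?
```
Trace:
  cache={'id': 9, 'name': 35, 'a': 70}
  cache={'id': 9, 'name': 35, 'a': 70}, value=3

Final answer: 3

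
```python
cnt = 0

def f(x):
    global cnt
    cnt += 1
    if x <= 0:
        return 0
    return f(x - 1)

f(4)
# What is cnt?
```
Call trace:
f(x=4)
  f(x=3)
    f(x=2)
      f(x=1)
        f(x=0)
        -> return 0
      -> return 0
    -> return 0
  -> return 0
-> return 0

cnt is incremented once per call. f is entered once for each x = 4, 3, 2, 1, 0 (the x <= 0 call returns without recursing), i.e. 4 + 1 calls.
cnt = 5

Final answer: 5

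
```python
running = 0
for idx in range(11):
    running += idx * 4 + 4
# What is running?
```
Trace:
  running=0
  running=4, idx=0
  running=12, idx=1
  running=24, idx=2
  running=40, idx=3
  running=60, idx=4
  running=84, idx=5
  running=112, idx=6
  running=144, idx=7
  running=180, idx=8
  running=220, idx=9
  running=264, idx=10

Final answer: 264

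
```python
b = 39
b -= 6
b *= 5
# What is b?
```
Trace:
  b=39
  b=33
  b=165

Final answer: 165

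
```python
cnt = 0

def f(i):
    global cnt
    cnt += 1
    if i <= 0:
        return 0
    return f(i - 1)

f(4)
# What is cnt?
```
Call trace:
f(i=4)
  f(i=3)
    f(i=2)
      f(i=1)
        f(i=0)
        -> return 0
      -> return 0
    -> return 0
  -> return 0
-> return 0

cnt is incremented once per call. f is entered once for each i = 4, 3, 2, 1, 0 (the i <= 0 call returns without recursing), i.e. 4 + 1 calls.
cnt = 5

Final answer: 5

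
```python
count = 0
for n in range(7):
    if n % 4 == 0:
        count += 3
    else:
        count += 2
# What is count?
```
Trace:
  count=0
  count=3, n=0
  count=5, n=1
  count=7, n=2
  count=9, n=3
  count=12, n=4
  count=14, n=5
  count=16, n=6

Final answer: 16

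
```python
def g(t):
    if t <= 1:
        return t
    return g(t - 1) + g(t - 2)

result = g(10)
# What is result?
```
Call trace (a repeated sub-call is expanded the first time; later identical calls just restate its return value):
g(t=10)
  g(t=9)
    g(t=8)
      g(t=7)
        g(t=6)
          g(t=5)
            g(t=4)
              g(t=3)
                g(t=2)
                  g(t=1)
                  -> return 1
                  g(t=0)
                  -> return 0
                -> return 1
                g(t=1)
                -> return 1
              -> return 2
              g(t=2) -> return 1  (same call as traced above)
            -> return 3
            g(t=3) -> return 2  (same call as traced above)
          -> return 5
          g(t=4) -> return 3  (same call as traced above)
        -> return 8
        g(t=5) -> return 5  (same call as traced above)
      -> return 13
      g(t=6) -> return 8  (same call as traced above)
    -> return 21
    g(t=7) -> return 13  (same call as traced above)
  -> return 34
  g(t=8) -> return 21  (same call as traced above)
-> return 55

Final answer: 55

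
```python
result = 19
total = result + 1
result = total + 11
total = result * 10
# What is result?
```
Trace:
  result=19
  result=19, total=20
  result=31, total=20
  result=31, total=310

Final answer: 31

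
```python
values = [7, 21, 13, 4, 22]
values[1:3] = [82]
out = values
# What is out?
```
Trace:
  values=[7, 21, 13, 4, 22]
  values=[7, 82, 4, 22]
  values=[7, 82, 4, 22], out=[7, 82, 4, 22]

Final answer: [7, 82, 4, 22]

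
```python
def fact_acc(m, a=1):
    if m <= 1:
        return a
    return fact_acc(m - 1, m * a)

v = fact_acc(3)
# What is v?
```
Call trace:
fact_acc(m=3, a=1)
  fact_acc(m=2, a=3)
    fact_acc(m=1, a=6)
    -> return 6
  -> return 6
-> return 6

Final answer: 6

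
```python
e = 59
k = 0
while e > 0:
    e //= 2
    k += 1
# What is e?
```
Trace:
  e=59
  e=59, k=0
  e=29, k=1
  e=14, k=2
  e=7, k=3
  e=3, k=4
  e=1, k=5
  e=0, k=6

Final answer: 0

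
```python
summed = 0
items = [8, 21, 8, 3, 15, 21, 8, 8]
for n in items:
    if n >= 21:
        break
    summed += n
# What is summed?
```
Trace:
  summed=0
  summed=8, n=8
  summed=8, n=21

Final answer: 8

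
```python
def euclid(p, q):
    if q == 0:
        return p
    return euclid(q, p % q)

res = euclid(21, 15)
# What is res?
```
Call trace:
euclid(p=21, q=15)
  euclid(p=15, q=6)
    euclid(p=6, q=3)
      euclid(p=3, q=0)
      -> return 3
    -> return 3
  -> return 3
-> return 3

Final answer: 3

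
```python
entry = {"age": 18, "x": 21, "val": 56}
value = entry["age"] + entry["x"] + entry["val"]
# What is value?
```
Trace:
  entry={'age': 18, 'x': 21, 'val': 56}
  entry={'age': 18, 'x': 21, 'val': 56}, value=95

Final answer: 95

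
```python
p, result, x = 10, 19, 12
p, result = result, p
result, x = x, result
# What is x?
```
Trace:
  p=10, result=19, x=12
  p=19, result=10, x=12
  p=19, result=12, x=10

Final answer: 10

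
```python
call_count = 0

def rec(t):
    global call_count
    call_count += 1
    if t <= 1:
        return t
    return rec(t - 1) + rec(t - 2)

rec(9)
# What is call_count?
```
Call trace (a repeated sub-call is expanded the first time; later identical calls just restate its return value):
rec(t=9)
  rec(t=8)
    rec(t=7)
      rec(t=6)
        rec(t=5)
          rec(t=4)
            rec(t=3)
              rec(t=2)
                rec(t=1)
                -> return 1
                rec(t=0)
                -> return 0
              -> return 1
              rec(t=1)
              -> return 1
            -> return 2
            rec(t=2) -> return 1  (same call as traced above)
          -> return 3
          rec(t=3) -> return 2  (same call as traced above)
        -> return 5
        rec(t=4) -> return 3  (same call as traced above)
      -> return 8
      rec(t=5) -> return 5  (same call as traced above)
    -> return 13
    rec(t=6) -> return 8  (same call as traced above)
  -> return 21
  rec(t=7) -> return 13  (same call as traced above)
-> return 34

call_count is incremented once per call, so count the calls in each subtree. Let C(t) = number of calls made by rec(t).
C(0) = C(1) = 1 (base case, no recursion); C(t) = 1 + C(t - 1) + C(t - 2) otherwise.
C(2) = 1 + C(1) + C(0) = 1 + 1 + 1 = 3
C(3) = 1 + C(2) + C(1) = 1 + 3 + 1 = 5
C(4) = 1 + C(3) + C(2) = 1 + 5 + 3 = 9
C(5) = 1 + C(4) + C(3) = 1 + 9 + 5 = 15
C(6) = 1 + C(5) + C(4) = 1 + 15 + 9 = 25
C(7) = 1 + C(6) + C(5) = 1 + 25 + 15 = 41
C(8) = 1 + C(7) + C(6) = 1 + 41 + 25 = 67
C(9) = 1 + C(8) + C(7) = 1 + 67 + 41 = 109
call_count = C(9) = 109

Final answer: 109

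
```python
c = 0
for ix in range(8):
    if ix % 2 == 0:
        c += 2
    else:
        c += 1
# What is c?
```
Trace:
  c=0
  c=2, ix=0
  c=3, ix=1
  c=5, ix=2
  c=6, ix=3
  c=8, ix=4
  c=9, ix=5
  c=11, ix=6
  c=12, ix=7

Final answer: 12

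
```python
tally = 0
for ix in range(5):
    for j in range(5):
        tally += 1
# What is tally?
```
Trace:
  tally=0
  tally=1, ix=0, j=0
  tally=2, ix=0, j=1
  tally=3, ix=0, j=2
  tally=4, ix=0, j=3
  tally=5, ix=0, j=4
  tally=6, ix=1, j=0
  tally=7, ix=1, j=1
  tally=8, ix=1, j=2
  tally=9, ix=1, j=3
  tally=10, ix=1, j=4
  tally=11, ix=2, j=0
  tally=12, ix=2, j=1
  tally=13, ix=2, j=2
  tally=14, ix=2, j=3
  tally=15, ix=2, j=4
  tally=16, ix=3, j=0
  tally=17, ix=3, j=1
  tally=18, ix=3, j=2
  tally=19, ix=3, j=3
  tally=20, ix=3, j=4
  tally=21, ix=4, j=0
  tally=22, ix=4, j=1
  tally=23, ix=4, j=2
  tally=24, ix=4, j=3
  tally=25, ix=4, j=4

Final answer: 25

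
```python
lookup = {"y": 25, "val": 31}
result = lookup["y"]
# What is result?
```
Trace:
  lookup={'y': 25, 'val': 31}
  lookup={'y': 25, 'val': 31}, result=25

Final answer: 25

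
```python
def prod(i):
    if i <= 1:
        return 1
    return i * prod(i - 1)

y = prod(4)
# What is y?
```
Call trace:
prod(i=4)
  prod(i=3)
    prod(i=2)
      prod(i=1)
      -> return 1
    -> return 2
  -> return 6
-> return 24

Final answer: 24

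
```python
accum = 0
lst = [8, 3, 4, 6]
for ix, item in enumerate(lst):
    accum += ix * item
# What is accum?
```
Trace:
  accum=0
  accum=0, ix=0, item=8
  accum=3, ix=1, item=3
  accum=11, ix=2, item=4
  accum=29, ix=3, item=6

Final answer: 29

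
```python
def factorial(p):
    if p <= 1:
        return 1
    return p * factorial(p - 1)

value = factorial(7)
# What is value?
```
Call trace:
factorial(p=7)
  factorial(p=6)
    factorial(p=5)
      factorial(p=4)
        factorial(p=3)
          factorial(p=2)
            factorial(p=1)
            -> return 1
          -> return 2
        -> return 6
      -> return 24
    -> return 120
  -> return 720
-> return 5040

Final answer: 5040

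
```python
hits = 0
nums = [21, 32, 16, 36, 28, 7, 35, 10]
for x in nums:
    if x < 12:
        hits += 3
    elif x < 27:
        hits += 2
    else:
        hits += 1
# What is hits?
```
Trace:
  hits=0
  hits=2, x=21
  hits=3, x=32
  hits=5, x=16
  hits=6, x=36
  hits=7, x=28
  hits=10, x=7
  hits=11, x=35
  hits=14, x=10

Final answer: 14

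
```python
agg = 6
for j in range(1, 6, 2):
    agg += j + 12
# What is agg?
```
Trace:
  agg=6
  agg=19, j=1
  agg=34, j=3
  agg=51, j=5

Final answer: 51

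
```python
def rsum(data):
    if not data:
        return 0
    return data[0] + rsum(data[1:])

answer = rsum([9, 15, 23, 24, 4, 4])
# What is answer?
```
Call trace:
rsum(data=[9, 15, 23, 24, 4, 4])
  rsum(data=[15, 23, 24, 4, 4])
    rsum(data=[23, 24, 4, 4])
      rsum(data=[24, 4, 4])
        rsum(data=[4, 4])
          rsum(data=[4])
            rsum(data=[])
            -> return 0
          -> return 4
        -> return 8
      -> return 32
    -> return 55
  -> return 70
-> return 79

Final answer: 79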